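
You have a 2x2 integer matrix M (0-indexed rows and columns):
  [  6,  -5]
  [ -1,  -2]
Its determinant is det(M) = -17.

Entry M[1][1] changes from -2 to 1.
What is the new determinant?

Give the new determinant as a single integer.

Answer: 1

Derivation:
det is linear in row 1: changing M[1][1] by delta changes det by delta * cofactor(1,1).
Cofactor C_11 = (-1)^(1+1) * minor(1,1) = 6
Entry delta = 1 - -2 = 3
Det delta = 3 * 6 = 18
New det = -17 + 18 = 1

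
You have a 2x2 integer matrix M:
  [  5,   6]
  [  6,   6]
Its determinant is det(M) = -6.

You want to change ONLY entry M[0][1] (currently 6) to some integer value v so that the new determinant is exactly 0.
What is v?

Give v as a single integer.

det is linear in entry M[0][1]: det = old_det + (v - 6) * C_01
Cofactor C_01 = -6
Want det = 0: -6 + (v - 6) * -6 = 0
  (v - 6) = 6 / -6 = -1
  v = 6 + (-1) = 5

Answer: 5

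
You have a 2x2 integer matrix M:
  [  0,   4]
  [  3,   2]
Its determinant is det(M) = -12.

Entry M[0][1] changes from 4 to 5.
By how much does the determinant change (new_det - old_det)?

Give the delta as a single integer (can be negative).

Cofactor C_01 = -3
Entry delta = 5 - 4 = 1
Det delta = entry_delta * cofactor = 1 * -3 = -3

Answer: -3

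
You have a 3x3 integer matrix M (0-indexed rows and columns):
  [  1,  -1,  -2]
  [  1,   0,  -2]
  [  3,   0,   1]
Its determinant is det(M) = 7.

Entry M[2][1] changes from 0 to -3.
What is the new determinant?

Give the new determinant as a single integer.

det is linear in row 2: changing M[2][1] by delta changes det by delta * cofactor(2,1).
Cofactor C_21 = (-1)^(2+1) * minor(2,1) = 0
Entry delta = -3 - 0 = -3
Det delta = -3 * 0 = 0
New det = 7 + 0 = 7

Answer: 7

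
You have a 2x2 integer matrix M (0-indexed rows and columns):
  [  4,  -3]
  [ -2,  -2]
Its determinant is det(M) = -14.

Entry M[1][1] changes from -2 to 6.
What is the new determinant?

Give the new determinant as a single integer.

det is linear in row 1: changing M[1][1] by delta changes det by delta * cofactor(1,1).
Cofactor C_11 = (-1)^(1+1) * minor(1,1) = 4
Entry delta = 6 - -2 = 8
Det delta = 8 * 4 = 32
New det = -14 + 32 = 18

Answer: 18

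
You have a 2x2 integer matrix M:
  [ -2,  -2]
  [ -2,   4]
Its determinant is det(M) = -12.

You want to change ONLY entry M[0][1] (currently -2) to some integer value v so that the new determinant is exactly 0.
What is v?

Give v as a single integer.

Answer: 4

Derivation:
det is linear in entry M[0][1]: det = old_det + (v - -2) * C_01
Cofactor C_01 = 2
Want det = 0: -12 + (v - -2) * 2 = 0
  (v - -2) = 12 / 2 = 6
  v = -2 + (6) = 4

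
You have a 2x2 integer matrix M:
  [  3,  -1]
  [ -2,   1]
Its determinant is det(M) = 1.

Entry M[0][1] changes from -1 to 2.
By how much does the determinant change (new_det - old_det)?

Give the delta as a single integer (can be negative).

Cofactor C_01 = 2
Entry delta = 2 - -1 = 3
Det delta = entry_delta * cofactor = 3 * 2 = 6

Answer: 6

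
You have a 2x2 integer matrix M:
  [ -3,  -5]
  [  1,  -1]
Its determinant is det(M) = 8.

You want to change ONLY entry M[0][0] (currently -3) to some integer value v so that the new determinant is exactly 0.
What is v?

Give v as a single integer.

Answer: 5

Derivation:
det is linear in entry M[0][0]: det = old_det + (v - -3) * C_00
Cofactor C_00 = -1
Want det = 0: 8 + (v - -3) * -1 = 0
  (v - -3) = -8 / -1 = 8
  v = -3 + (8) = 5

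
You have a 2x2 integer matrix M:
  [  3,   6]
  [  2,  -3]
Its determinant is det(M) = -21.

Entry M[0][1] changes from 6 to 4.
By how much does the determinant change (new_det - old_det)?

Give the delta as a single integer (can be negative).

Cofactor C_01 = -2
Entry delta = 4 - 6 = -2
Det delta = entry_delta * cofactor = -2 * -2 = 4

Answer: 4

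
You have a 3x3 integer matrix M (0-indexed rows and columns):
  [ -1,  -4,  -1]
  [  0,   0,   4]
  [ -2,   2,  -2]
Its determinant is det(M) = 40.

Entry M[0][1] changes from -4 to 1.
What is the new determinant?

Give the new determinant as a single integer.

det is linear in row 0: changing M[0][1] by delta changes det by delta * cofactor(0,1).
Cofactor C_01 = (-1)^(0+1) * minor(0,1) = -8
Entry delta = 1 - -4 = 5
Det delta = 5 * -8 = -40
New det = 40 + -40 = 0

Answer: 0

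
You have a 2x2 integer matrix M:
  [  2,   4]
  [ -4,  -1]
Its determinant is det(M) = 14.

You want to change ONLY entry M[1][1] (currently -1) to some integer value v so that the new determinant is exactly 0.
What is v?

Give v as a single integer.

det is linear in entry M[1][1]: det = old_det + (v - -1) * C_11
Cofactor C_11 = 2
Want det = 0: 14 + (v - -1) * 2 = 0
  (v - -1) = -14 / 2 = -7
  v = -1 + (-7) = -8

Answer: -8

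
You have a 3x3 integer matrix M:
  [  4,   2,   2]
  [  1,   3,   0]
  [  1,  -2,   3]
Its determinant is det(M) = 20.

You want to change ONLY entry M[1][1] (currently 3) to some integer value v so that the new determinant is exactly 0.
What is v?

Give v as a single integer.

det is linear in entry M[1][1]: det = old_det + (v - 3) * C_11
Cofactor C_11 = 10
Want det = 0: 20 + (v - 3) * 10 = 0
  (v - 3) = -20 / 10 = -2
  v = 3 + (-2) = 1

Answer: 1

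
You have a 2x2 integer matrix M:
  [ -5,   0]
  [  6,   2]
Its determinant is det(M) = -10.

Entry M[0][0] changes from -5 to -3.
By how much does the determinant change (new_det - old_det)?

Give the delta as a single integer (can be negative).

Cofactor C_00 = 2
Entry delta = -3 - -5 = 2
Det delta = entry_delta * cofactor = 2 * 2 = 4

Answer: 4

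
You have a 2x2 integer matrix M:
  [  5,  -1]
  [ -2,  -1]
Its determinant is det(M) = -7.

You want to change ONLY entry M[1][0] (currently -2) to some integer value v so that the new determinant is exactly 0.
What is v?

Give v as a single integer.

det is linear in entry M[1][0]: det = old_det + (v - -2) * C_10
Cofactor C_10 = 1
Want det = 0: -7 + (v - -2) * 1 = 0
  (v - -2) = 7 / 1 = 7
  v = -2 + (7) = 5

Answer: 5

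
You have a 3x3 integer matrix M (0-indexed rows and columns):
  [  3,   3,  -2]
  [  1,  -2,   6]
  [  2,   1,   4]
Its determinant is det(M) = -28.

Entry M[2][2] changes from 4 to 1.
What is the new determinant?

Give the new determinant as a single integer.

det is linear in row 2: changing M[2][2] by delta changes det by delta * cofactor(2,2).
Cofactor C_22 = (-1)^(2+2) * minor(2,2) = -9
Entry delta = 1 - 4 = -3
Det delta = -3 * -9 = 27
New det = -28 + 27 = -1

Answer: -1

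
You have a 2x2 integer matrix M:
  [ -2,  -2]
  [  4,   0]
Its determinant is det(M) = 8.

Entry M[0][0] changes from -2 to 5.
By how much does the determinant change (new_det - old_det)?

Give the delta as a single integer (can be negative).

Cofactor C_00 = 0
Entry delta = 5 - -2 = 7
Det delta = entry_delta * cofactor = 7 * 0 = 0

Answer: 0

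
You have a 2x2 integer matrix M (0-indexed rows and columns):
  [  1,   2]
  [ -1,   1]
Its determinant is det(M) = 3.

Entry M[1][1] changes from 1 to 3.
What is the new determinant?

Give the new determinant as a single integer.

det is linear in row 1: changing M[1][1] by delta changes det by delta * cofactor(1,1).
Cofactor C_11 = (-1)^(1+1) * minor(1,1) = 1
Entry delta = 3 - 1 = 2
Det delta = 2 * 1 = 2
New det = 3 + 2 = 5

Answer: 5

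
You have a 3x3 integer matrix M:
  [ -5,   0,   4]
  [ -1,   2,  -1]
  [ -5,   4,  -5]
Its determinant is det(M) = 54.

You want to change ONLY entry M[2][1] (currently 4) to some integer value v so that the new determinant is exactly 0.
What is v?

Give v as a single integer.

det is linear in entry M[2][1]: det = old_det + (v - 4) * C_21
Cofactor C_21 = -9
Want det = 0: 54 + (v - 4) * -9 = 0
  (v - 4) = -54 / -9 = 6
  v = 4 + (6) = 10

Answer: 10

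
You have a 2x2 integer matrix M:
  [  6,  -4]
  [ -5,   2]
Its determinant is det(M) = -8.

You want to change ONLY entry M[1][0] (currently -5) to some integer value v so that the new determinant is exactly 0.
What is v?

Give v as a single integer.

det is linear in entry M[1][0]: det = old_det + (v - -5) * C_10
Cofactor C_10 = 4
Want det = 0: -8 + (v - -5) * 4 = 0
  (v - -5) = 8 / 4 = 2
  v = -5 + (2) = -3

Answer: -3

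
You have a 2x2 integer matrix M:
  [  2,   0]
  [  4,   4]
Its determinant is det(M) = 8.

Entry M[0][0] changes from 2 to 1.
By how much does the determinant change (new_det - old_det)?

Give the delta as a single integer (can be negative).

Answer: -4

Derivation:
Cofactor C_00 = 4
Entry delta = 1 - 2 = -1
Det delta = entry_delta * cofactor = -1 * 4 = -4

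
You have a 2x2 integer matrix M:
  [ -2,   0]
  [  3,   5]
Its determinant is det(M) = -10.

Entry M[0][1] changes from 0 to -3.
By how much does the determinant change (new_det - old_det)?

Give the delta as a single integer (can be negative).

Answer: 9

Derivation:
Cofactor C_01 = -3
Entry delta = -3 - 0 = -3
Det delta = entry_delta * cofactor = -3 * -3 = 9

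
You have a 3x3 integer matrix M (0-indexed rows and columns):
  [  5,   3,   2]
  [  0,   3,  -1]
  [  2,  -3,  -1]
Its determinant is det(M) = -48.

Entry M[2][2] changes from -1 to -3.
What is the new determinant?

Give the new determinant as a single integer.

det is linear in row 2: changing M[2][2] by delta changes det by delta * cofactor(2,2).
Cofactor C_22 = (-1)^(2+2) * minor(2,2) = 15
Entry delta = -3 - -1 = -2
Det delta = -2 * 15 = -30
New det = -48 + -30 = -78

Answer: -78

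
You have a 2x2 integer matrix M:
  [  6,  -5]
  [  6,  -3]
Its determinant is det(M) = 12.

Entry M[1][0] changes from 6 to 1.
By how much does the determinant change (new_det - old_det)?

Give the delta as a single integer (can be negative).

Cofactor C_10 = 5
Entry delta = 1 - 6 = -5
Det delta = entry_delta * cofactor = -5 * 5 = -25

Answer: -25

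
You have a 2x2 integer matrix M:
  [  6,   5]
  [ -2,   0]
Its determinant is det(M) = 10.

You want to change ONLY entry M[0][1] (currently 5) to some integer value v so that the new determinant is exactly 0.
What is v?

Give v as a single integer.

det is linear in entry M[0][1]: det = old_det + (v - 5) * C_01
Cofactor C_01 = 2
Want det = 0: 10 + (v - 5) * 2 = 0
  (v - 5) = -10 / 2 = -5
  v = 5 + (-5) = 0

Answer: 0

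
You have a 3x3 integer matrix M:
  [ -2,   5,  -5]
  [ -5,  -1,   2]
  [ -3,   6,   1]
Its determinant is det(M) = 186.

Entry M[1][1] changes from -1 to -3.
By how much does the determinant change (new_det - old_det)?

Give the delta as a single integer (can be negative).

Cofactor C_11 = -17
Entry delta = -3 - -1 = -2
Det delta = entry_delta * cofactor = -2 * -17 = 34

Answer: 34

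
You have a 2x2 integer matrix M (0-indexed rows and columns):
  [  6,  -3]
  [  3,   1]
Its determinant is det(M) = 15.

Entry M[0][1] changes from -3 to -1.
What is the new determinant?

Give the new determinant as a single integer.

Answer: 9

Derivation:
det is linear in row 0: changing M[0][1] by delta changes det by delta * cofactor(0,1).
Cofactor C_01 = (-1)^(0+1) * minor(0,1) = -3
Entry delta = -1 - -3 = 2
Det delta = 2 * -3 = -6
New det = 15 + -6 = 9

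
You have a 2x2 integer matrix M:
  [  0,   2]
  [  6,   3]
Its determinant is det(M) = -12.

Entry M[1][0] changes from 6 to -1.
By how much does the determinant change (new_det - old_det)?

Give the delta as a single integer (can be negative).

Cofactor C_10 = -2
Entry delta = -1 - 6 = -7
Det delta = entry_delta * cofactor = -7 * -2 = 14

Answer: 14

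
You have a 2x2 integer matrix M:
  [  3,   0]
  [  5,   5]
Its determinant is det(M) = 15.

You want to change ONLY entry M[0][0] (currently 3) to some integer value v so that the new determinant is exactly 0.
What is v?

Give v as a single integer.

det is linear in entry M[0][0]: det = old_det + (v - 3) * C_00
Cofactor C_00 = 5
Want det = 0: 15 + (v - 3) * 5 = 0
  (v - 3) = -15 / 5 = -3
  v = 3 + (-3) = 0

Answer: 0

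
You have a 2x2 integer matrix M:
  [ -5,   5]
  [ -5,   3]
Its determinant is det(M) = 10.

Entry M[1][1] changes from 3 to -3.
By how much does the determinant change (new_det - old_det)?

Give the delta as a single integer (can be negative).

Answer: 30

Derivation:
Cofactor C_11 = -5
Entry delta = -3 - 3 = -6
Det delta = entry_delta * cofactor = -6 * -5 = 30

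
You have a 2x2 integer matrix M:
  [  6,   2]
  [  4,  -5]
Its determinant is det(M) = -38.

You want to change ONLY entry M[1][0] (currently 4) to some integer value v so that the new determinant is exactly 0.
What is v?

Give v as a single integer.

det is linear in entry M[1][0]: det = old_det + (v - 4) * C_10
Cofactor C_10 = -2
Want det = 0: -38 + (v - 4) * -2 = 0
  (v - 4) = 38 / -2 = -19
  v = 4 + (-19) = -15

Answer: -15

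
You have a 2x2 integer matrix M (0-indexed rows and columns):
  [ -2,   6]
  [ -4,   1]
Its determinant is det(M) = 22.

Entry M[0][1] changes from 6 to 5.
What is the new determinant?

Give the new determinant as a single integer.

Answer: 18

Derivation:
det is linear in row 0: changing M[0][1] by delta changes det by delta * cofactor(0,1).
Cofactor C_01 = (-1)^(0+1) * minor(0,1) = 4
Entry delta = 5 - 6 = -1
Det delta = -1 * 4 = -4
New det = 22 + -4 = 18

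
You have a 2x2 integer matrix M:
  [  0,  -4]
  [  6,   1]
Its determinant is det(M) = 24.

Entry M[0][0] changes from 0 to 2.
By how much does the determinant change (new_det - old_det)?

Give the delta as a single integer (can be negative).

Answer: 2

Derivation:
Cofactor C_00 = 1
Entry delta = 2 - 0 = 2
Det delta = entry_delta * cofactor = 2 * 1 = 2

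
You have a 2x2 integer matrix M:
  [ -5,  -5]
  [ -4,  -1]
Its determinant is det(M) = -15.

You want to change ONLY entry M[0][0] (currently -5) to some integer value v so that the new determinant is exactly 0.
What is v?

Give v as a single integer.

det is linear in entry M[0][0]: det = old_det + (v - -5) * C_00
Cofactor C_00 = -1
Want det = 0: -15 + (v - -5) * -1 = 0
  (v - -5) = 15 / -1 = -15
  v = -5 + (-15) = -20

Answer: -20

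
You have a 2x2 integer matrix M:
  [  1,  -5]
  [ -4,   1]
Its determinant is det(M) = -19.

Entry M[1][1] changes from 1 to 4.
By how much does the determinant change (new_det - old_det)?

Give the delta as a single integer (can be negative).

Cofactor C_11 = 1
Entry delta = 4 - 1 = 3
Det delta = entry_delta * cofactor = 3 * 1 = 3

Answer: 3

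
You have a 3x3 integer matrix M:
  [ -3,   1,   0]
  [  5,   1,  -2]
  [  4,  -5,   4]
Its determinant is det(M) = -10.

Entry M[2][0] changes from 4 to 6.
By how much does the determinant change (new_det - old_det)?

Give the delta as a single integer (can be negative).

Cofactor C_20 = -2
Entry delta = 6 - 4 = 2
Det delta = entry_delta * cofactor = 2 * -2 = -4

Answer: -4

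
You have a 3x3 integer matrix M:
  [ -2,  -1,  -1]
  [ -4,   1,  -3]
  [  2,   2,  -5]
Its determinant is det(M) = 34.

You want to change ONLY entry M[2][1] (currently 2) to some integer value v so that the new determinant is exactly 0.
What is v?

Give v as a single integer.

Answer: 19

Derivation:
det is linear in entry M[2][1]: det = old_det + (v - 2) * C_21
Cofactor C_21 = -2
Want det = 0: 34 + (v - 2) * -2 = 0
  (v - 2) = -34 / -2 = 17
  v = 2 + (17) = 19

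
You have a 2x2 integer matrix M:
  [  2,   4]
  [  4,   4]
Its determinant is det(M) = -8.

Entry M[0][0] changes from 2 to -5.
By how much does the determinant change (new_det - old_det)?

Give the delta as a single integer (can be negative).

Cofactor C_00 = 4
Entry delta = -5 - 2 = -7
Det delta = entry_delta * cofactor = -7 * 4 = -28

Answer: -28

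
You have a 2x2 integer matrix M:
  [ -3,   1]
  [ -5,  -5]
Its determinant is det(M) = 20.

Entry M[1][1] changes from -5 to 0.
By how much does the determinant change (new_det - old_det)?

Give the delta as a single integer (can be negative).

Answer: -15

Derivation:
Cofactor C_11 = -3
Entry delta = 0 - -5 = 5
Det delta = entry_delta * cofactor = 5 * -3 = -15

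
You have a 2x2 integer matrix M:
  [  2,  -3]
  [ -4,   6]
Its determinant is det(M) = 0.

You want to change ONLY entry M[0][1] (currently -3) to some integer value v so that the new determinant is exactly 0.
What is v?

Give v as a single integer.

det is linear in entry M[0][1]: det = old_det + (v - -3) * C_01
Cofactor C_01 = 4
Want det = 0: 0 + (v - -3) * 4 = 0
  (v - -3) = 0 / 4 = 0
  v = -3 + (0) = -3

Answer: -3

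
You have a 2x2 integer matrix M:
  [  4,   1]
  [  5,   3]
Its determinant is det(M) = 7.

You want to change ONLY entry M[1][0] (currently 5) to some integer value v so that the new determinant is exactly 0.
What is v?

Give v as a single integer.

det is linear in entry M[1][0]: det = old_det + (v - 5) * C_10
Cofactor C_10 = -1
Want det = 0: 7 + (v - 5) * -1 = 0
  (v - 5) = -7 / -1 = 7
  v = 5 + (7) = 12

Answer: 12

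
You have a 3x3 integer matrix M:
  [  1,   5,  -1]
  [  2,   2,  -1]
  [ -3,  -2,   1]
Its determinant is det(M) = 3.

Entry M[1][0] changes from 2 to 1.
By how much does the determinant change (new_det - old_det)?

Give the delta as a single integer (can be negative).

Cofactor C_10 = -3
Entry delta = 1 - 2 = -1
Det delta = entry_delta * cofactor = -1 * -3 = 3

Answer: 3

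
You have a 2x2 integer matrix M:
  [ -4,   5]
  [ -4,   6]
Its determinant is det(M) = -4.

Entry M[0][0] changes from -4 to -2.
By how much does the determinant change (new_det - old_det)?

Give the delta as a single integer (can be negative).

Cofactor C_00 = 6
Entry delta = -2 - -4 = 2
Det delta = entry_delta * cofactor = 2 * 6 = 12

Answer: 12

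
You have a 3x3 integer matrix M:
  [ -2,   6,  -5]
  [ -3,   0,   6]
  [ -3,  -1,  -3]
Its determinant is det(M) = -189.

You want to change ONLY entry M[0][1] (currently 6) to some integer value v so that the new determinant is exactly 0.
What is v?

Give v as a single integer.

Answer: -1

Derivation:
det is linear in entry M[0][1]: det = old_det + (v - 6) * C_01
Cofactor C_01 = -27
Want det = 0: -189 + (v - 6) * -27 = 0
  (v - 6) = 189 / -27 = -7
  v = 6 + (-7) = -1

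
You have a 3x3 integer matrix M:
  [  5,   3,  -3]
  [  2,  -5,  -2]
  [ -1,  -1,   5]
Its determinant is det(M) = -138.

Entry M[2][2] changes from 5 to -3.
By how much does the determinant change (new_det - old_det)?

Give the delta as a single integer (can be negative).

Cofactor C_22 = -31
Entry delta = -3 - 5 = -8
Det delta = entry_delta * cofactor = -8 * -31 = 248

Answer: 248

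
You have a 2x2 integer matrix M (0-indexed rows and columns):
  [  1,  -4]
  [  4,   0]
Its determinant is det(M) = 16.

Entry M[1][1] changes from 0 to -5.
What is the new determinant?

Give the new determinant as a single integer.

det is linear in row 1: changing M[1][1] by delta changes det by delta * cofactor(1,1).
Cofactor C_11 = (-1)^(1+1) * minor(1,1) = 1
Entry delta = -5 - 0 = -5
Det delta = -5 * 1 = -5
New det = 16 + -5 = 11

Answer: 11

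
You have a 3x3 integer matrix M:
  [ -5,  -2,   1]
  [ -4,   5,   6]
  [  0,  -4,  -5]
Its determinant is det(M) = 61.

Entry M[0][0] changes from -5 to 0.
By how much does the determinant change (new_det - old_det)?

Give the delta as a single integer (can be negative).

Answer: -5

Derivation:
Cofactor C_00 = -1
Entry delta = 0 - -5 = 5
Det delta = entry_delta * cofactor = 5 * -1 = -5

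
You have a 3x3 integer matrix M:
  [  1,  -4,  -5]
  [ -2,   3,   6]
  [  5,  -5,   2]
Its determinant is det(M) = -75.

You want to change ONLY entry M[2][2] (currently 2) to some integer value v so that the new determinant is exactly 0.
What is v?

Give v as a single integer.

det is linear in entry M[2][2]: det = old_det + (v - 2) * C_22
Cofactor C_22 = -5
Want det = 0: -75 + (v - 2) * -5 = 0
  (v - 2) = 75 / -5 = -15
  v = 2 + (-15) = -13

Answer: -13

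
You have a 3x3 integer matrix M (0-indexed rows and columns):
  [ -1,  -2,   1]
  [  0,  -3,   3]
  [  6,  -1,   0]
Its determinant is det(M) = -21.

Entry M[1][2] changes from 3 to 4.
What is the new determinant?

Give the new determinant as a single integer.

Answer: -34

Derivation:
det is linear in row 1: changing M[1][2] by delta changes det by delta * cofactor(1,2).
Cofactor C_12 = (-1)^(1+2) * minor(1,2) = -13
Entry delta = 4 - 3 = 1
Det delta = 1 * -13 = -13
New det = -21 + -13 = -34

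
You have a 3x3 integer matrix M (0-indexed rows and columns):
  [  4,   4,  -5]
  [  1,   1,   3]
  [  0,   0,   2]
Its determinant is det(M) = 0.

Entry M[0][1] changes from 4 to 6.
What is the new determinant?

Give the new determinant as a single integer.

det is linear in row 0: changing M[0][1] by delta changes det by delta * cofactor(0,1).
Cofactor C_01 = (-1)^(0+1) * minor(0,1) = -2
Entry delta = 6 - 4 = 2
Det delta = 2 * -2 = -4
New det = 0 + -4 = -4

Answer: -4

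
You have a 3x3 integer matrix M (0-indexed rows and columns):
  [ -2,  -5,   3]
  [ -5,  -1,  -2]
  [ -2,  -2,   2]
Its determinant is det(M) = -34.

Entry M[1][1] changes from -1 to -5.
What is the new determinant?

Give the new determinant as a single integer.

Answer: -42

Derivation:
det is linear in row 1: changing M[1][1] by delta changes det by delta * cofactor(1,1).
Cofactor C_11 = (-1)^(1+1) * minor(1,1) = 2
Entry delta = -5 - -1 = -4
Det delta = -4 * 2 = -8
New det = -34 + -8 = -42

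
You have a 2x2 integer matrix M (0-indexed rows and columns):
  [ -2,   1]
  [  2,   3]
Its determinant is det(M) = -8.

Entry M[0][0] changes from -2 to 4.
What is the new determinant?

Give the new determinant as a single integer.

det is linear in row 0: changing M[0][0] by delta changes det by delta * cofactor(0,0).
Cofactor C_00 = (-1)^(0+0) * minor(0,0) = 3
Entry delta = 4 - -2 = 6
Det delta = 6 * 3 = 18
New det = -8 + 18 = 10

Answer: 10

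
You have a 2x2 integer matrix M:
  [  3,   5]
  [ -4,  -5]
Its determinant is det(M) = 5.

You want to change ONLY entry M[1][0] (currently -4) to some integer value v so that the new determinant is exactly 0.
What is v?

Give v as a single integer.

det is linear in entry M[1][0]: det = old_det + (v - -4) * C_10
Cofactor C_10 = -5
Want det = 0: 5 + (v - -4) * -5 = 0
  (v - -4) = -5 / -5 = 1
  v = -4 + (1) = -3

Answer: -3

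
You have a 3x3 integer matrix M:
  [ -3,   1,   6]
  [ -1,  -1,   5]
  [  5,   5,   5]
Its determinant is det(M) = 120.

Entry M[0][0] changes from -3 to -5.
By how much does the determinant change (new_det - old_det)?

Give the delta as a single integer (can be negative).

Cofactor C_00 = -30
Entry delta = -5 - -3 = -2
Det delta = entry_delta * cofactor = -2 * -30 = 60

Answer: 60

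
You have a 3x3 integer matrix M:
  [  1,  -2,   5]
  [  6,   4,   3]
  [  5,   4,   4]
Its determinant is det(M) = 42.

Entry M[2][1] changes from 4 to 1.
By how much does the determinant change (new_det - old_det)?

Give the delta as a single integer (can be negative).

Cofactor C_21 = 27
Entry delta = 1 - 4 = -3
Det delta = entry_delta * cofactor = -3 * 27 = -81

Answer: -81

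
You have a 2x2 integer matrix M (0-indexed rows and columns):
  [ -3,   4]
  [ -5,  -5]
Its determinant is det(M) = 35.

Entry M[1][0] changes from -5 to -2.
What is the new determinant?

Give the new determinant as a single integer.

Answer: 23

Derivation:
det is linear in row 1: changing M[1][0] by delta changes det by delta * cofactor(1,0).
Cofactor C_10 = (-1)^(1+0) * minor(1,0) = -4
Entry delta = -2 - -5 = 3
Det delta = 3 * -4 = -12
New det = 35 + -12 = 23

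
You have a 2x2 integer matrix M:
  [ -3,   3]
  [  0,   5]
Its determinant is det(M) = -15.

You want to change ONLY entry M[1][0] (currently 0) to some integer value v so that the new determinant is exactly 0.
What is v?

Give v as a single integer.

det is linear in entry M[1][0]: det = old_det + (v - 0) * C_10
Cofactor C_10 = -3
Want det = 0: -15 + (v - 0) * -3 = 0
  (v - 0) = 15 / -3 = -5
  v = 0 + (-5) = -5

Answer: -5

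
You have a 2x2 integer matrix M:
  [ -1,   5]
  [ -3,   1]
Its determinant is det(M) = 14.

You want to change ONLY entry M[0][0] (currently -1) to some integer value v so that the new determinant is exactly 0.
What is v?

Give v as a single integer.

det is linear in entry M[0][0]: det = old_det + (v - -1) * C_00
Cofactor C_00 = 1
Want det = 0: 14 + (v - -1) * 1 = 0
  (v - -1) = -14 / 1 = -14
  v = -1 + (-14) = -15

Answer: -15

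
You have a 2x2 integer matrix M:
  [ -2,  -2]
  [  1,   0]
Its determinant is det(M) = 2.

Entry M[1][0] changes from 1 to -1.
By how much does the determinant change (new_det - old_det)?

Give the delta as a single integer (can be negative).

Answer: -4

Derivation:
Cofactor C_10 = 2
Entry delta = -1 - 1 = -2
Det delta = entry_delta * cofactor = -2 * 2 = -4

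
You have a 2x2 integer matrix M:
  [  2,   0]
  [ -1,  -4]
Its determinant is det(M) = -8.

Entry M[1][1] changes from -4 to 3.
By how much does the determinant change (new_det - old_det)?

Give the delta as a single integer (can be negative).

Cofactor C_11 = 2
Entry delta = 3 - -4 = 7
Det delta = entry_delta * cofactor = 7 * 2 = 14

Answer: 14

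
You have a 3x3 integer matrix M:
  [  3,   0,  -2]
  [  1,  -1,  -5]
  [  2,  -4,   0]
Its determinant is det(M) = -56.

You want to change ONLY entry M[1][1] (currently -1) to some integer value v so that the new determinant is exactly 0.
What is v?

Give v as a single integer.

det is linear in entry M[1][1]: det = old_det + (v - -1) * C_11
Cofactor C_11 = 4
Want det = 0: -56 + (v - -1) * 4 = 0
  (v - -1) = 56 / 4 = 14
  v = -1 + (14) = 13

Answer: 13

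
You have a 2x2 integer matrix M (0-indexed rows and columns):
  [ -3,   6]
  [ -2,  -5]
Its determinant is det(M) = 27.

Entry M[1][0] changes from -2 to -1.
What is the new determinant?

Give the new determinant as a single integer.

Answer: 21

Derivation:
det is linear in row 1: changing M[1][0] by delta changes det by delta * cofactor(1,0).
Cofactor C_10 = (-1)^(1+0) * minor(1,0) = -6
Entry delta = -1 - -2 = 1
Det delta = 1 * -6 = -6
New det = 27 + -6 = 21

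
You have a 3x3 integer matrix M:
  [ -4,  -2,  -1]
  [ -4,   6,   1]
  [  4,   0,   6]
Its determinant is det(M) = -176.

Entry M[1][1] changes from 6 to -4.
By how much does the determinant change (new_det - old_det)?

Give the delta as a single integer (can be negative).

Answer: 200

Derivation:
Cofactor C_11 = -20
Entry delta = -4 - 6 = -10
Det delta = entry_delta * cofactor = -10 * -20 = 200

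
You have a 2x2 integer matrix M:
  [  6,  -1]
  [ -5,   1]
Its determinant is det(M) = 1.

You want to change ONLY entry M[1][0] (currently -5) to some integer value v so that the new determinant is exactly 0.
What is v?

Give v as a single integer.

Answer: -6

Derivation:
det is linear in entry M[1][0]: det = old_det + (v - -5) * C_10
Cofactor C_10 = 1
Want det = 0: 1 + (v - -5) * 1 = 0
  (v - -5) = -1 / 1 = -1
  v = -5 + (-1) = -6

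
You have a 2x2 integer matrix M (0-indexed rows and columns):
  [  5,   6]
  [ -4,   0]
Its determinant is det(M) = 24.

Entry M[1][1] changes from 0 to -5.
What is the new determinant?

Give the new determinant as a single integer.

Answer: -1

Derivation:
det is linear in row 1: changing M[1][1] by delta changes det by delta * cofactor(1,1).
Cofactor C_11 = (-1)^(1+1) * minor(1,1) = 5
Entry delta = -5 - 0 = -5
Det delta = -5 * 5 = -25
New det = 24 + -25 = -1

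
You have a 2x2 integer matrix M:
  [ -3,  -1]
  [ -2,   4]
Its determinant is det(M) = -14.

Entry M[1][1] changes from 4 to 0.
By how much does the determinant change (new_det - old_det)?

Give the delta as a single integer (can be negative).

Answer: 12

Derivation:
Cofactor C_11 = -3
Entry delta = 0 - 4 = -4
Det delta = entry_delta * cofactor = -4 * -3 = 12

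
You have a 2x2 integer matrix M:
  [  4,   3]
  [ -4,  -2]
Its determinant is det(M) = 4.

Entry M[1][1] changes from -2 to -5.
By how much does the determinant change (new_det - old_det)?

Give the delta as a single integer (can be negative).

Answer: -12

Derivation:
Cofactor C_11 = 4
Entry delta = -5 - -2 = -3
Det delta = entry_delta * cofactor = -3 * 4 = -12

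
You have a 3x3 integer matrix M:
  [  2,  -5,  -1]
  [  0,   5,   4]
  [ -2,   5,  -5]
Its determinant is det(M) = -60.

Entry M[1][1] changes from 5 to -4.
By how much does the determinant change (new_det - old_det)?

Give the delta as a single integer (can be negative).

Cofactor C_11 = -12
Entry delta = -4 - 5 = -9
Det delta = entry_delta * cofactor = -9 * -12 = 108

Answer: 108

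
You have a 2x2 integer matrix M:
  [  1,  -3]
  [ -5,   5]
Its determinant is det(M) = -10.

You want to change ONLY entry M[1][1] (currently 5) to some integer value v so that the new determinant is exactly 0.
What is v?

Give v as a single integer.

det is linear in entry M[1][1]: det = old_det + (v - 5) * C_11
Cofactor C_11 = 1
Want det = 0: -10 + (v - 5) * 1 = 0
  (v - 5) = 10 / 1 = 10
  v = 5 + (10) = 15

Answer: 15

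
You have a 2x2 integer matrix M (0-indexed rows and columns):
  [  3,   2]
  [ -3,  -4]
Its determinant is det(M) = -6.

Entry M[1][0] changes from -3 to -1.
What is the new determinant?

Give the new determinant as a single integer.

Answer: -10

Derivation:
det is linear in row 1: changing M[1][0] by delta changes det by delta * cofactor(1,0).
Cofactor C_10 = (-1)^(1+0) * minor(1,0) = -2
Entry delta = -1 - -3 = 2
Det delta = 2 * -2 = -4
New det = -6 + -4 = -10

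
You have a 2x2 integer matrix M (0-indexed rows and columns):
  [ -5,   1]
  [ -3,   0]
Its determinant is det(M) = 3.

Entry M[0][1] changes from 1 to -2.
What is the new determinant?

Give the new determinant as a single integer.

det is linear in row 0: changing M[0][1] by delta changes det by delta * cofactor(0,1).
Cofactor C_01 = (-1)^(0+1) * minor(0,1) = 3
Entry delta = -2 - 1 = -3
Det delta = -3 * 3 = -9
New det = 3 + -9 = -6

Answer: -6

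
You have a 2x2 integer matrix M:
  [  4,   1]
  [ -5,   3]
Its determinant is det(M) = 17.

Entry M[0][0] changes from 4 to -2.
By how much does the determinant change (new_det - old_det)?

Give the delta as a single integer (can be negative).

Answer: -18

Derivation:
Cofactor C_00 = 3
Entry delta = -2 - 4 = -6
Det delta = entry_delta * cofactor = -6 * 3 = -18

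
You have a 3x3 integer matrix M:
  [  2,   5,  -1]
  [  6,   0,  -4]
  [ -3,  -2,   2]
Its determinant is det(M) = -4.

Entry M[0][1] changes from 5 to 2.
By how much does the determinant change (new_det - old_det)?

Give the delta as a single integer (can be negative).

Cofactor C_01 = 0
Entry delta = 2 - 5 = -3
Det delta = entry_delta * cofactor = -3 * 0 = 0

Answer: 0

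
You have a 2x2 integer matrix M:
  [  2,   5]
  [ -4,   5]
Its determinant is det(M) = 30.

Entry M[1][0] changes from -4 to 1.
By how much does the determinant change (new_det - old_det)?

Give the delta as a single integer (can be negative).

Cofactor C_10 = -5
Entry delta = 1 - -4 = 5
Det delta = entry_delta * cofactor = 5 * -5 = -25

Answer: -25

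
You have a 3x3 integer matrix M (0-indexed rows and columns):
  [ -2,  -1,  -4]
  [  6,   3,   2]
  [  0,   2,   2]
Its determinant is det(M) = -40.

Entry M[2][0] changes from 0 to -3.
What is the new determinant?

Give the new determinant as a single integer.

Answer: -70

Derivation:
det is linear in row 2: changing M[2][0] by delta changes det by delta * cofactor(2,0).
Cofactor C_20 = (-1)^(2+0) * minor(2,0) = 10
Entry delta = -3 - 0 = -3
Det delta = -3 * 10 = -30
New det = -40 + -30 = -70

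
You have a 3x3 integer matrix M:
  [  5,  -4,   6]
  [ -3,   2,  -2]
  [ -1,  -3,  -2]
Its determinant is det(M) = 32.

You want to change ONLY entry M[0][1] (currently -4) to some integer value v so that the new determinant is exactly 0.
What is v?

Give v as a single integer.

det is linear in entry M[0][1]: det = old_det + (v - -4) * C_01
Cofactor C_01 = -4
Want det = 0: 32 + (v - -4) * -4 = 0
  (v - -4) = -32 / -4 = 8
  v = -4 + (8) = 4

Answer: 4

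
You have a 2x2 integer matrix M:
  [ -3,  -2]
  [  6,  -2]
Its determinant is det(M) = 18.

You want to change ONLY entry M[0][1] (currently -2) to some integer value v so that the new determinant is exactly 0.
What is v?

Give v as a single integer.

Answer: 1

Derivation:
det is linear in entry M[0][1]: det = old_det + (v - -2) * C_01
Cofactor C_01 = -6
Want det = 0: 18 + (v - -2) * -6 = 0
  (v - -2) = -18 / -6 = 3
  v = -2 + (3) = 1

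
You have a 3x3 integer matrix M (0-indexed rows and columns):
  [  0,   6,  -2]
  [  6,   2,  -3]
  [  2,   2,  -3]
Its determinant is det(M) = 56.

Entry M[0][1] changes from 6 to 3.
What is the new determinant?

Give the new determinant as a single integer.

det is linear in row 0: changing M[0][1] by delta changes det by delta * cofactor(0,1).
Cofactor C_01 = (-1)^(0+1) * minor(0,1) = 12
Entry delta = 3 - 6 = -3
Det delta = -3 * 12 = -36
New det = 56 + -36 = 20

Answer: 20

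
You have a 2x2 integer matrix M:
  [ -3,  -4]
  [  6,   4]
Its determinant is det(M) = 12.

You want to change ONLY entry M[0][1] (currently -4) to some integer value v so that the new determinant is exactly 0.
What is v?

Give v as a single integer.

Answer: -2

Derivation:
det is linear in entry M[0][1]: det = old_det + (v - -4) * C_01
Cofactor C_01 = -6
Want det = 0: 12 + (v - -4) * -6 = 0
  (v - -4) = -12 / -6 = 2
  v = -4 + (2) = -2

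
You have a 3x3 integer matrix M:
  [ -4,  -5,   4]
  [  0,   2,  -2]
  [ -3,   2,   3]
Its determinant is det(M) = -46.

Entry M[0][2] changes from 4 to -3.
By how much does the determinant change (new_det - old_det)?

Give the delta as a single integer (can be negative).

Cofactor C_02 = 6
Entry delta = -3 - 4 = -7
Det delta = entry_delta * cofactor = -7 * 6 = -42

Answer: -42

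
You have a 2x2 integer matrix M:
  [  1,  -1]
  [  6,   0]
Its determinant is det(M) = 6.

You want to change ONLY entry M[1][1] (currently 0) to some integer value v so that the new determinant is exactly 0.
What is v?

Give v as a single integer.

Answer: -6

Derivation:
det is linear in entry M[1][1]: det = old_det + (v - 0) * C_11
Cofactor C_11 = 1
Want det = 0: 6 + (v - 0) * 1 = 0
  (v - 0) = -6 / 1 = -6
  v = 0 + (-6) = -6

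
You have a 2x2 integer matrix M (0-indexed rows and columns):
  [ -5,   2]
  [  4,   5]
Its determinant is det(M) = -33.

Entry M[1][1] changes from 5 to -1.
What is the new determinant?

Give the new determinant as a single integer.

Answer: -3

Derivation:
det is linear in row 1: changing M[1][1] by delta changes det by delta * cofactor(1,1).
Cofactor C_11 = (-1)^(1+1) * minor(1,1) = -5
Entry delta = -1 - 5 = -6
Det delta = -6 * -5 = 30
New det = -33 + 30 = -3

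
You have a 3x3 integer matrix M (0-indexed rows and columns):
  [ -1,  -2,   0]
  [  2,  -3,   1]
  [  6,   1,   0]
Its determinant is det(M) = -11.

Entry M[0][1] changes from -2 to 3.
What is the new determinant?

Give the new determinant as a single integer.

Answer: 19

Derivation:
det is linear in row 0: changing M[0][1] by delta changes det by delta * cofactor(0,1).
Cofactor C_01 = (-1)^(0+1) * minor(0,1) = 6
Entry delta = 3 - -2 = 5
Det delta = 5 * 6 = 30
New det = -11 + 30 = 19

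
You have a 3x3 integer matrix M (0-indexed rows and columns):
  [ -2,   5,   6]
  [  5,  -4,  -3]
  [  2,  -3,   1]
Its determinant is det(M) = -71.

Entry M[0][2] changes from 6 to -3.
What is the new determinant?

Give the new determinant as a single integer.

det is linear in row 0: changing M[0][2] by delta changes det by delta * cofactor(0,2).
Cofactor C_02 = (-1)^(0+2) * minor(0,2) = -7
Entry delta = -3 - 6 = -9
Det delta = -9 * -7 = 63
New det = -71 + 63 = -8

Answer: -8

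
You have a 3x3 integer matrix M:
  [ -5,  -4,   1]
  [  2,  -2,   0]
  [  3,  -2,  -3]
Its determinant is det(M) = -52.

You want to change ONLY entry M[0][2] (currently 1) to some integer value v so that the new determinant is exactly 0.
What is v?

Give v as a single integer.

det is linear in entry M[0][2]: det = old_det + (v - 1) * C_02
Cofactor C_02 = 2
Want det = 0: -52 + (v - 1) * 2 = 0
  (v - 1) = 52 / 2 = 26
  v = 1 + (26) = 27

Answer: 27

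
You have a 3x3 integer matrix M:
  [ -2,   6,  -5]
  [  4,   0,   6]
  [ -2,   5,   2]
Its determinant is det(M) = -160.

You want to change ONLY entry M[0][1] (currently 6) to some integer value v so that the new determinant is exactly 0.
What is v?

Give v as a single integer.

Answer: -2

Derivation:
det is linear in entry M[0][1]: det = old_det + (v - 6) * C_01
Cofactor C_01 = -20
Want det = 0: -160 + (v - 6) * -20 = 0
  (v - 6) = 160 / -20 = -8
  v = 6 + (-8) = -2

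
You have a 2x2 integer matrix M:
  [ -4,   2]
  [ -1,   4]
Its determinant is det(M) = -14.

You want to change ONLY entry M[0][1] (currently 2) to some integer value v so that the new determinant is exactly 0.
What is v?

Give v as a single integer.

Answer: 16

Derivation:
det is linear in entry M[0][1]: det = old_det + (v - 2) * C_01
Cofactor C_01 = 1
Want det = 0: -14 + (v - 2) * 1 = 0
  (v - 2) = 14 / 1 = 14
  v = 2 + (14) = 16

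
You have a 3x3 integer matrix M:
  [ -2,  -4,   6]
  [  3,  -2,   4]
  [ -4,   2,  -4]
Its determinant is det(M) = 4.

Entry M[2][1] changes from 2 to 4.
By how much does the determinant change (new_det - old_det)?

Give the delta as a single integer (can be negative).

Answer: 52

Derivation:
Cofactor C_21 = 26
Entry delta = 4 - 2 = 2
Det delta = entry_delta * cofactor = 2 * 26 = 52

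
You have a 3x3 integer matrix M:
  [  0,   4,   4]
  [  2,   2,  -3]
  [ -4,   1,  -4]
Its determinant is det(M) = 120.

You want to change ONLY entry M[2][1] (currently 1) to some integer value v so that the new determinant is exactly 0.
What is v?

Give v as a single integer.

Answer: -14

Derivation:
det is linear in entry M[2][1]: det = old_det + (v - 1) * C_21
Cofactor C_21 = 8
Want det = 0: 120 + (v - 1) * 8 = 0
  (v - 1) = -120 / 8 = -15
  v = 1 + (-15) = -14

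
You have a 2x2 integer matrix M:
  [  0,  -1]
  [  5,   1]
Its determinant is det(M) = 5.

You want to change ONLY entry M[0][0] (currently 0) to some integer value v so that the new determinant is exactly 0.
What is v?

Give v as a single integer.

det is linear in entry M[0][0]: det = old_det + (v - 0) * C_00
Cofactor C_00 = 1
Want det = 0: 5 + (v - 0) * 1 = 0
  (v - 0) = -5 / 1 = -5
  v = 0 + (-5) = -5

Answer: -5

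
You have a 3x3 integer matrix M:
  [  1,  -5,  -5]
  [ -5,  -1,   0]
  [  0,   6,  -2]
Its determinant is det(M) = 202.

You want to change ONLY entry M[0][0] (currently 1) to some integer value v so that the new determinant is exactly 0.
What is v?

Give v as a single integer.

det is linear in entry M[0][0]: det = old_det + (v - 1) * C_00
Cofactor C_00 = 2
Want det = 0: 202 + (v - 1) * 2 = 0
  (v - 1) = -202 / 2 = -101
  v = 1 + (-101) = -100

Answer: -100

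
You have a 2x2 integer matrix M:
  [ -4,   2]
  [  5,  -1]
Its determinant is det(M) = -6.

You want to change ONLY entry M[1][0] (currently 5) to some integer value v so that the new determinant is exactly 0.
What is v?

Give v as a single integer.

det is linear in entry M[1][0]: det = old_det + (v - 5) * C_10
Cofactor C_10 = -2
Want det = 0: -6 + (v - 5) * -2 = 0
  (v - 5) = 6 / -2 = -3
  v = 5 + (-3) = 2

Answer: 2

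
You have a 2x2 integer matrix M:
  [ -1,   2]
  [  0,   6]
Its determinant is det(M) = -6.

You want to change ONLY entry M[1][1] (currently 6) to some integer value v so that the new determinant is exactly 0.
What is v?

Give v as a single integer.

Answer: 0

Derivation:
det is linear in entry M[1][1]: det = old_det + (v - 6) * C_11
Cofactor C_11 = -1
Want det = 0: -6 + (v - 6) * -1 = 0
  (v - 6) = 6 / -1 = -6
  v = 6 + (-6) = 0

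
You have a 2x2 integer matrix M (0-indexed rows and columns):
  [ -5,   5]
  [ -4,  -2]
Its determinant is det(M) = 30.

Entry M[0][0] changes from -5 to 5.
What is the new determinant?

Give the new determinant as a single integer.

det is linear in row 0: changing M[0][0] by delta changes det by delta * cofactor(0,0).
Cofactor C_00 = (-1)^(0+0) * minor(0,0) = -2
Entry delta = 5 - -5 = 10
Det delta = 10 * -2 = -20
New det = 30 + -20 = 10

Answer: 10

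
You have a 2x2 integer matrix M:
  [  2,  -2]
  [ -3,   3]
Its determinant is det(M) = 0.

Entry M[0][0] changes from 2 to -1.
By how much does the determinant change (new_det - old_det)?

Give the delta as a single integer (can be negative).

Answer: -9

Derivation:
Cofactor C_00 = 3
Entry delta = -1 - 2 = -3
Det delta = entry_delta * cofactor = -3 * 3 = -9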